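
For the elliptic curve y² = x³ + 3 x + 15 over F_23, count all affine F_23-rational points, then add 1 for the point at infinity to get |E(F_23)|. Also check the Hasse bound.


Affine points = {(2, 11), (2, 12), (9, 9), (9, 14), (12, 10), (12, 13), (14, 8), (14, 15), (15, 10), (15, 13), (18, 6), (18, 17), (19, 10), (19, 13), (20, 5), (20, 18), (21, 1), (21, 22)}; affine count = 18; |E(F_23)| = 19.

Discriminant check: Δ ∝ 4a³ + 27b² = 4·3³ + 27·15² = 4·27 + 27·225 ≡ 19 (mod 23). Nonzero ⇒ E is nonsingular.
For each x ∈ F_23, compute rhs = x³ + 3·x + 15 mod 23, then count y ∈ F_23 with y² ≡ rhs.
  x = 0: rhs = 15, matching y values: none (0 points).
  x = 1: rhs = 19, matching y values: none (0 points).
  x = 2: rhs = 6, matching y values: 11, 12 (2 points).
  x = 3: rhs = 5, matching y values: none (0 points).
  x = 4: rhs = 22, matching y values: none (0 points).
  x = 5: rhs = 17, matching y values: none (0 points).
  x = 6: rhs = 19, matching y values: none (0 points).
  x = 7: rhs = 11, matching y values: none (0 points).
  x = 8: rhs = 22, matching y values: none (0 points).
  x = 9: rhs = 12, matching y values: 9, 14 (2 points).
  x = 10: rhs = 10, matching y values: none (0 points).
  x = 11: rhs = 22, matching y values: none (0 points).
  x = 12: rhs = 8, matching y values: 10, 13 (2 points).
  x = 13: rhs = 20, matching y values: none (0 points).
  x = 14: rhs = 18, matching y values: 8, 15 (2 points).
  x = 15: rhs = 8, matching y values: 10, 13 (2 points).
  x = 16: rhs = 19, matching y values: none (0 points).
  x = 17: rhs = 11, matching y values: none (0 points).
  x = 18: rhs = 13, matching y values: 6, 17 (2 points).
  x = 19: rhs = 8, matching y values: 10, 13 (2 points).
  x = 20: rhs = 2, matching y values: 5, 18 (2 points).
  x = 21: rhs = 1, matching y values: 1, 22 (2 points).
  x = 22: rhs = 11, matching y values: none (0 points).
Total affine count: 18.
Full point count |E(F_23)| = 18 + 1 = 19.
Hasse bound: |19 − (23+1)| = |-5| = 5 ≤ 2√23 ≈ 9.5917 ✓.


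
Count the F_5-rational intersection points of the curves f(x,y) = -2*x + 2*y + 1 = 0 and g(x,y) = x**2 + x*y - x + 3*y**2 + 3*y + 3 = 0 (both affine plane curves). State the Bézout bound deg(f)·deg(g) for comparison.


Common zeros: {(4, 1)}; count = 1; Bézout bound = 2.

deg(f) = 1, deg(g) = 2, so Bézout bound = 2.
Scan x ∈ F_5. For each x, list the y ∈ F_5 with f(x, y) ≡ 0 and those with g(x, y) ≡ 0 (mod 5); the common zeros in that column are the intersection.
  x = 0: f ≡ 0 at y ∈ {2}; g ≡ 0 at y ∈ ∅; common: ∅.
  x = 1: f ≡ 0 at y ∈ {3}; g ≡ 0 at y ∈ {1}; common: ∅.
  x = 2: f ≡ 0 at y ∈ {4}; g ≡ 0 at y ∈ {0}; common: ∅.
  x = 3: f ≡ 0 at y ∈ {0}; g ≡ 0 at y ∈ ∅; common: ∅.
  x = 4: f ≡ 0 at y ∈ {1}; g ≡ 0 at y ∈ {0, 1}; common: {1}.
Collecting: common zeros = {(4, 1)}, so the count is 1.
Comparison with the Bézout bound: 1 ≤ 2 = deg(f)·deg(g), as expected for curves with no common component (the affine F_5-count falls short of the bound because intersections may lie at infinity, over extension fields, or carry multiplicity).


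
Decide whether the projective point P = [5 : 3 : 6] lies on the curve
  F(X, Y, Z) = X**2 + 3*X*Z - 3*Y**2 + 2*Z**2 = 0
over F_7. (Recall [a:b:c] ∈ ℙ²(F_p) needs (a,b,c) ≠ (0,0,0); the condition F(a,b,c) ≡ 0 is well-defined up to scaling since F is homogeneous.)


F(5,3,6) ≡ 6 (mod 7); P is NOT on the curve.

Evaluate F(5, 3, 6) term-by-term (mod 7).
  X**2 ↦ 1·25·1·1 = 25
  3*X*Z ↦ 3·5·1·6 = 90
  -3*Y**2 ↦ -3·1·9·1 = -27
  2*Z**2 ↦ 2·1·1·36 = 72
Sum: F(5, 3, 6) = (25) + (90) + (-27) + (72) = 160.
Reducing mod 7: 160 ≡ 6 (mod 7).
Since F(a, b, c) ≡ 6 ≠ 0 (mod 7), P does NOT lie on the curve.


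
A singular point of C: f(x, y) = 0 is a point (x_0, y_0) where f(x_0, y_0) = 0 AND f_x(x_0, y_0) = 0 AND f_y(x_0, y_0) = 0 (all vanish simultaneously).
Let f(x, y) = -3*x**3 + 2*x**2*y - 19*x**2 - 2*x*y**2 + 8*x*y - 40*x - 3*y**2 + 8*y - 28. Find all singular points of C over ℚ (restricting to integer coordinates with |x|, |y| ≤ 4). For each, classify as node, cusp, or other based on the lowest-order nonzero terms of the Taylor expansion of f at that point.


Singular points: {(-2, 0)}; classification: node.

Compute partial derivatives:
  f_x = -9*x**2 + 4*x*y - 38*x - 2*y**2 + 8*y - 40.
  f_y = 2*x**2 - 4*x*y + 8*x - 6*y + 8.
Scan x_0 ∈ {−4, ..., 4}. For each x_0, f_y(x_0, y) is a polynomial in y; find its integer roots y ∈ {−4, ..., 4}, then test f_x and f at those candidates.
  x = -4: f_y(-4, y) = 10*y + 8; no integer root y with |y| ≤ 4.
  x = -3: f_y(-3, y) = 6*y + 2; no integer root y with |y| ≤ 4.
  x = -2: f_y(-2, y) = 2*y; vanishes at y ∈ {0}. (-2, 0): f_x = 0, f = 0 — SINGULAR.
  x = -1: f_y(-1, y) = 2 - 2*y; vanishes at y ∈ {1}. (-1, 1): f_x = -9 ≠ 0.
  x = 0: f_y(0, y) = 8 - 6*y; no integer root y with |y| ≤ 4.
  x = 1: f_y(1, y) = 18 - 10*y; no integer root y with |y| ≤ 4.
  x = 2: f_y(2, y) = 32 - 14*y; no integer root y with |y| ≤ 4.
  x = 3: f_y(3, y) = 50 - 18*y; no integer root y with |y| ≤ 4.
  x = 4: f_y(4, y) = 72 - 22*y; no integer root y with |y| ≤ 4.
Only singular point on the grid: (-2, 0).
Classify: substitute x = -2 + u, y = 0 + v and expand: f = -3*u**3 + 2*u**2*v - u**2 - 2*u*v**2 + v**2.
No constant or linear terms (consistent with a singular point). Quadratic part: -u**2 + v**2. Cubic part: -3*u**3 + 2*u**2*v - 2*u*v**2.
The quadratic part v**2 - u**2 = (v − u)(v + u) splits into two distinct linear factors, so there are two distinct tangent lines y − 0 = ±(x − -2) — this is a node (ordinary double point).
Classification: node.


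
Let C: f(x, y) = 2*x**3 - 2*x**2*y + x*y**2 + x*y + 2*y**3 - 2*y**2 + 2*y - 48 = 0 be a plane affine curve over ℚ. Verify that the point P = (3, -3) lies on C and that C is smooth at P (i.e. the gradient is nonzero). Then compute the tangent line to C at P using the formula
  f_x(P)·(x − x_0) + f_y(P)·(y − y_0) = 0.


Tangent line at P: 96*x + 35*y - 183 = 0.

Step 1: f(3, -3) = 0, so P lies on C.
Step 2: partial derivatives
  f_x(x, y) = 6*x**2 - 4*x*y + y**2 + y, f_y(x, y) = -2*x**2 + 2*x*y + x + 6*y**2 - 4*y + 2.
  f_x(P) = 96, f_y(P) = 35 (gradient nonzero, so P is smooth).
Step 3: tangent line at P: 96·(x − 3) + 35·(y − -3) = 0.
Expanding: 96*x + 35*y - 183 = 0.


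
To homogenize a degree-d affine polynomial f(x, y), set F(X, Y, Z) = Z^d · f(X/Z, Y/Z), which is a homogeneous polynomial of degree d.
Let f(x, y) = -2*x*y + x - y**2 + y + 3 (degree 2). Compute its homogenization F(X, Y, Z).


F(X, Y, Z) = -2*X*Y + X*Z - Y**2 + Y*Z + 3*Z**2

deg(f) = 2.
Substitute x = X/Z, y = Y/Z into f, then multiply by Z^2.
  monomial -2·x^1·y^1 ↦ -2·X^1·Y^1·Z^0.
  monomial 1·x^1·y^0 ↦ 1·X^1·Y^0·Z^1.
  monomial -1·x^0·y^2 ↦ -1·X^0·Y^2·Z^0.
  monomial 1·x^0·y^1 ↦ 1·X^0·Y^1·Z^1.
  monomial 3·x^0·y^0 ↦ 3·X^0·Y^0·Z^2.
Collecting: F(X, Y, Z) = -2*X*Y + X*Z - Y**2 + Y*Z + 3*Z**2.


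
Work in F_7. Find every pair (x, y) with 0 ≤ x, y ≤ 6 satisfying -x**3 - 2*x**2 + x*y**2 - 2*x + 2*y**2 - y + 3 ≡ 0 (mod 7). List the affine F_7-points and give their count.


Affine F_7-points: {(1, 1), (1, 4), (2, 1), (3, 4), (3, 6), (5, 0)}; count = 6.

For each of the 49 pairs (x, y) ∈ F_7², evaluate f(x, y) mod 7. Record the zeros.
  x = 0: [0↦3, 1↦4, 2↦2, 3↦4, 4↦3, 5↦6, 6↦6]  zeros at y ∈ ∅
  x = 1: [0↦5, 1↦0, 2↦1, 3↦1, 4↦0, 5↦5, 6↦2]  zeros at y ∈ {1, 4}
  x = 2: [0↦4, 1↦0, 2↦4, 3↦2, 4↦1, 5↦1, 6↦2]  zeros at y ∈ {1}
  x = 3: [0↦1, 1↦5, 2↦5, 3↦1, 4↦0, 5↦2, 6↦0]  zeros at y ∈ {4, 6}
  x = 4: [0↦4, 1↦2, 2↦5, 3↦6, 4↦5, 5↦2, 6↦4]  zeros at y ∈ ∅
  x = 5: [0↦0, 1↦6, 2↦5, 3↦4, 4↦3, 5↦2, 6↦1]  zeros at y ∈ {0}
  x = 6: [0↦4, 1↦4, 2↦6, 3↦3, 4↦2, 5↦3, 6↦6]  zeros at y ∈ ∅
Collecting zeros: affine points = {(1, 1), (1, 4), (2, 1), (3, 4), (3, 6), (5, 0)}.
Total count |C(F_7)_aff| = 6.


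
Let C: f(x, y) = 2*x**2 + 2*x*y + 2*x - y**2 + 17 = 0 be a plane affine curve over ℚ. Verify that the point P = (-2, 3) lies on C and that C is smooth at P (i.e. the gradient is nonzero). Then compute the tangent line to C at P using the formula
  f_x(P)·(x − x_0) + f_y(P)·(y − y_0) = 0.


Tangent line at P: 30 - 10*y = 0.

Step 1: f(-2, 3) = 0, so P lies on C.
Step 2: partial derivatives
  f_x(x, y) = 4*x + 2*y + 2, f_y(x, y) = 2*x - 2*y.
  f_x(P) = 0, f_y(P) = -10 (gradient nonzero, so P is smooth).
Step 3: tangent line at P: 0·(x − -2) + -10·(y − 3) = 0.
Expanding: 30 - 10*y = 0.


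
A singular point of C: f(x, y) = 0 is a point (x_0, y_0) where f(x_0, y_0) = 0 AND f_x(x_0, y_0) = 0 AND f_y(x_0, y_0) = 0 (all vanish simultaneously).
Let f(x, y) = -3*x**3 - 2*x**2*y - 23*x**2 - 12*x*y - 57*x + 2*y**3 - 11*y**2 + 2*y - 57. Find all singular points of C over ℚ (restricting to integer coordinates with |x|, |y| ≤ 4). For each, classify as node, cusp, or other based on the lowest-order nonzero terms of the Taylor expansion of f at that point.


Singular points: {(-3, 2)}; classification: cusp.

Compute partial derivatives:
  f_x = -9*x**2 - 4*x*y - 46*x - 12*y - 57.
  f_y = -2*x**2 - 12*x + 6*y**2 - 22*y + 2.
Scan x_0 ∈ {−4, ..., 4}. For each x_0, f_y(x_0, y) is a polynomial in y; find its integer roots y ∈ {−4, ..., 4}, then test f_x and f at those candidates.
  x = -4: f_y(-4, y) = 6*y**2 - 22*y + 18; no integer root y with |y| ≤ 4.
  x = -3: f_y(-3, y) = 6*y**2 - 22*y + 20; vanishes at y ∈ {2}. (-3, 2): f_x = 0, f = 0 — SINGULAR.
  x = -2: f_y(-2, y) = 6*y**2 - 22*y + 18; no integer root y with |y| ≤ 4.
  x = -1: f_y(-1, y) = 6*y**2 - 22*y + 12; vanishes at y ∈ {3}. (-1, 3): f_x = -44 ≠ 0.
  x = 0: f_y(0, y) = 6*y**2 - 22*y + 2; no integer root y with |y| ≤ 4.
  x = 1: f_y(1, y) = 6*y**2 - 22*y - 12; no integer root y with |y| ≤ 4.
  x = 2: f_y(2, y) = 6*y**2 - 22*y - 30; no integer root y with |y| ≤ 4.
  x = 3: f_y(3, y) = 6*y**2 - 22*y - 52; no integer root y with |y| ≤ 4.
  x = 4: f_y(4, y) = 6*y**2 - 22*y - 78; no integer root y with |y| ≤ 4.
Only singular point on the grid: (-3, 2).
Classify: substitute x = -3 + u, y = 2 + v and expand: f = -3*u**3 - 2*u**2*v + 2*v**3 + v**2.
No constant or linear terms (consistent with a singular point). Quadratic part: v**2. Cubic part: -3*u**3 - 2*u**2*v + 2*v**3.
The quadratic part v**2 is a perfect square, so there is a single (double) tangent line v = 0, i.e. y = 2. Restricting the cubic part to that line (v = 0) leaves -3*u**3 ≠ 0, so f is not divisible by v and the branch is v² ≈ 3*u**3 to lowest order — this is a cusp.
Classification: cusp.


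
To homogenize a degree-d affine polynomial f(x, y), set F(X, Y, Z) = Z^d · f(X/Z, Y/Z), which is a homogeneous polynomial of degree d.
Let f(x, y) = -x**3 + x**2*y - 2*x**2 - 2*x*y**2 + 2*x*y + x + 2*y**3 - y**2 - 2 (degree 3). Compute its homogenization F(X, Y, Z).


F(X, Y, Z) = -X**3 + X**2*Y - 2*X**2*Z - 2*X*Y**2 + 2*X*Y*Z + X*Z**2 + 2*Y**3 - Y**2*Z - 2*Z**3

deg(f) = 3.
Substitute x = X/Z, y = Y/Z into f, then multiply by Z^3.
  monomial -1·x^3·y^0 ↦ -1·X^3·Y^0·Z^0.
  monomial 1·x^2·y^1 ↦ 1·X^2·Y^1·Z^0.
  monomial -2·x^2·y^0 ↦ -2·X^2·Y^0·Z^1.
  monomial -2·x^1·y^2 ↦ -2·X^1·Y^2·Z^0.
  monomial 2·x^1·y^1 ↦ 2·X^1·Y^1·Z^1.
  monomial 1·x^1·y^0 ↦ 1·X^1·Y^0·Z^2.
  monomial 2·x^0·y^3 ↦ 2·X^0·Y^3·Z^0.
  monomial -1·x^0·y^2 ↦ -1·X^0·Y^2·Z^1.
  monomial -2·x^0·y^0 ↦ -2·X^0·Y^0·Z^3.
Collecting: F(X, Y, Z) = -X**3 + X**2*Y - 2*X**2*Z - 2*X*Y**2 + 2*X*Y*Z + X*Z**2 + 2*Y**3 - Y**2*Z - 2*Z**3.


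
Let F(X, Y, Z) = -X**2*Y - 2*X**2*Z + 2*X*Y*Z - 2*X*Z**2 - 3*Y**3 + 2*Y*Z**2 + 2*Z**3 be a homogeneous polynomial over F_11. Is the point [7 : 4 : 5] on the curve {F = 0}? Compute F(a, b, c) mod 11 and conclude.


F(7,4,5) ≡ 8 (mod 11); P is NOT on the curve.

Evaluate F(7, 4, 5) term-by-term (mod 11).
  -X**2*Y ↦ -1·49·4·1 = -196
  -2*X**2*Z ↦ -2·49·1·5 = -490
  2*X*Y*Z ↦ 2·7·4·5 = 280
  -2*X*Z**2 ↦ -2·7·1·25 = -350
  -3*Y**3 ↦ -3·1·64·1 = -192
  2*Y*Z**2 ↦ 2·1·4·25 = 200
  2*Z**3 ↦ 2·1·1·125 = 250
Sum: F(7, 4, 5) = (-196) + (-490) + (280) + (-350) + (-192) + (200) + (250) = -498.
Reducing mod 11: -498 ≡ 8 (mod 11).
Since F(a, b, c) ≡ 8 ≠ 0 (mod 11), P does NOT lie on the curve.


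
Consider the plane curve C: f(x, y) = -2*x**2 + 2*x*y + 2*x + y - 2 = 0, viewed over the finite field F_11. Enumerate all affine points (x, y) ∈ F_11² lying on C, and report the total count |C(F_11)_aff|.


Affine F_11-points: {(0, 2), (1, 8), (2, 10), (3, 2), (4, 9), (6, 9), (7, 5), (8, 8), (9, 10), (10, 5)}; count = 10.

For each of the 121 pairs (x, y) ∈ F_11², evaluate f(x, y) mod 11. Record the zeros.
  x = 0: [0↦9, 1↦10, 2↦0, 3↦1, 4↦2, 5↦3, 6↦4, 7↦5, 8↦6, 9↦7, 10↦8]  zeros at y ∈ {2}
  x = 1: [0↦9, 1↦1, 2↦4, 3↦7, 4↦10, 5↦2, 6↦5, 7↦8, 8↦0, 9↦3, 10↦6]  zeros at y ∈ {8}
  x = 2: [0↦5, 1↦10, 2↦4, 3↦9, 4↦3, 5↦8, 6↦2, 7↦7, 8↦1, 9↦6, 10↦0]  zeros at y ∈ {10}
  x = 3: [0↦8, 1↦4, 2↦0, 3↦7, 4↦3, 5↦10, 6↦6, 7↦2, 8↦9, 9↦5, 10↦1]  zeros at y ∈ {2}
  x = 4: [0↦7, 1↦5, 2↦3, 3↦1, 4↦10, 5↦8, 6↦6, 7↦4, 8↦2, 9↦0, 10↦9]  zeros at y ∈ {9}
  x = 5: [0↦2, 1↦2, 2↦2, 3↦2, 4↦2, 5↦2, 6↦2, 7↦2, 8↦2, 9↦2, 10↦2]  zeros at y ∈ ∅
  x = 6: [0↦4, 1↦6, 2↦8, 3↦10, 4↦1, 5↦3, 6↦5, 7↦7, 8↦9, 9↦0, 10↦2]  zeros at y ∈ {9}
  x = 7: [0↦2, 1↦6, 2↦10, 3↦3, 4↦7, 5↦0, 6↦4, 7↦8, 8↦1, 9↦5, 10↦9]  zeros at y ∈ {5}
  x = 8: [0↦7, 1↦2, 2↦8, 3↦3, 4↦9, 5↦4, 6↦10, 7↦5, 8↦0, 9↦6, 10↦1]  zeros at y ∈ {8}
  x = 9: [0↦8, 1↦5, 2↦2, 3↦10, 4↦7, 5↦4, 6↦1, 7↦9, 8↦6, 9↦3, 10↦0]  zeros at y ∈ {10}
  x = 10: [0↦5, 1↦4, 2↦3, 3↦2, 4↦1, 5↦0, 6↦10, 7↦9, 8↦8, 9↦7, 10↦6]  zeros at y ∈ {5}
Collecting zeros: affine points = {(0, 2), (1, 8), (2, 10), (3, 2), (4, 9), (6, 9), (7, 5), (8, 8), (9, 10), (10, 5)}.
Total count |C(F_11)_aff| = 10.


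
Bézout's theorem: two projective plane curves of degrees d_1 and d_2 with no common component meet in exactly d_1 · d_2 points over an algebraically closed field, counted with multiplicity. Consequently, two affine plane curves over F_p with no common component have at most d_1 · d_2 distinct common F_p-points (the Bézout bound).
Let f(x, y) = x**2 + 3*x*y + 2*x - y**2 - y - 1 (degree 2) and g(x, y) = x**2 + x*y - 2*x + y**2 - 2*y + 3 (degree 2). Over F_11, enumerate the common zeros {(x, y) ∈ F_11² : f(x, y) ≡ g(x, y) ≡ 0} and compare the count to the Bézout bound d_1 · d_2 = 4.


Common zeros: {(1, 7)}; count = 1; Bézout bound = 4.

deg(f) = 2, deg(g) = 2, so Bézout bound = 4.
Scan x ∈ F_11. For each x, list the y ∈ F_11 with f(x, y) ≡ 0 and those with g(x, y) ≡ 0 (mod 11); the common zeros in that column are the intersection.
  x = 0: f ≡ 0 at y ∈ ∅; g ≡ 0 at y ∈ {4, 9}; common: ∅.
  x = 1: f ≡ 0 at y ∈ {6, 7}; g ≡ 0 at y ∈ {5, 7}; common: {7}.
  x = 2: f ≡ 0 at y ∈ {1, 4}; g ≡ 0 at y ∈ ∅; common: ∅.
  x = 3: f ≡ 0 at y ∈ ∅; g ≡ 0 at y ∈ ∅; common: ∅.
  x = 4: f ≡ 0 at y ∈ {1, 10}; g ≡ 0 at y ∈ {0, 9}; common: ∅.
  x = 5: f ≡ 0 at y ∈ ∅; g ≡ 0 at y ∈ {1, 7}; common: ∅.
  x = 6: f ≡ 0 at y ∈ {2, 4}; g ≡ 0 at y ∈ ∅; common: ∅.
  x = 7: f ≡ 0 at y ∈ ∅; g ≡ 0 at y ∈ {1, 5}; common: ∅.
  x = 8: f ≡ 0 at y ∈ {2, 10}; g ≡ 0 at y ∈ ∅; common: ∅.
  x = 9: f ≡ 0 at y ∈ {7, 8}; g ≡ 0 at y ∈ {0, 4}; common: ∅.
  x = 10: f ≡ 0 at y ∈ ∅; g ≡ 0 at y ∈ ∅; common: ∅.
Collecting: common zeros = {(1, 7)}, so the count is 1.
Comparison with the Bézout bound: 1 ≤ 4 = deg(f)·deg(g), as expected for curves with no common component (the affine F_11-count falls short of the bound because intersections may lie at infinity, over extension fields, or carry multiplicity).


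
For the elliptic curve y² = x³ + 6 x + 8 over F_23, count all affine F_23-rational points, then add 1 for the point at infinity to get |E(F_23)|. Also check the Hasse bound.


Affine points = {(0, 10), (0, 13), (4, 2), (4, 21), (5, 5), (5, 18), (7, 5), (7, 18), (8, 4), (8, 19), (9, 3), (9, 20), (11, 5), (11, 18), (13, 11), (13, 12), (15, 0), (17, 3), (17, 20), (19, 9), (19, 14), (20, 3), (20, 20), (22, 1), (22, 22)}; affine count = 25; |E(F_23)| = 26.

Discriminant check: Δ ∝ 4a³ + 27b² = 4·6³ + 27·8² = 4·216 + 27·64 ≡ 16 (mod 23). Nonzero ⇒ E is nonsingular.
For each x ∈ F_23, compute rhs = x³ + 6·x + 8 mod 23, then count y ∈ F_23 with y² ≡ rhs.
  x = 0: rhs = 8, matching y values: 10, 13 (2 points).
  x = 1: rhs = 15, matching y values: none (0 points).
  x = 2: rhs = 5, matching y values: none (0 points).
  x = 3: rhs = 7, matching y values: none (0 points).
  x = 4: rhs = 4, matching y values: 2, 21 (2 points).
  x = 5: rhs = 2, matching y values: 5, 18 (2 points).
  x = 6: rhs = 7, matching y values: none (0 points).
  x = 7: rhs = 2, matching y values: 5, 18 (2 points).
  x = 8: rhs = 16, matching y values: 4, 19 (2 points).
  x = 9: rhs = 9, matching y values: 3, 20 (2 points).
  x = 10: rhs = 10, matching y values: none (0 points).
  x = 11: rhs = 2, matching y values: 5, 18 (2 points).
  x = 12: rhs = 14, matching y values: none (0 points).
  x = 13: rhs = 6, matching y values: 11, 12 (2 points).
  x = 14: rhs = 7, matching y values: none (0 points).
  x = 15: rhs = 0, matching y values: 0 (1 points).
  x = 16: rhs = 14, matching y values: none (0 points).
  x = 17: rhs = 9, matching y values: 3, 20 (2 points).
  x = 18: rhs = 14, matching y values: none (0 points).
  x = 19: rhs = 12, matching y values: 9, 14 (2 points).
  x = 20: rhs = 9, matching y values: 3, 20 (2 points).
  x = 21: rhs = 11, matching y values: none (0 points).
  x = 22: rhs = 1, matching y values: 1, 22 (2 points).
Total affine count: 25.
Full point count |E(F_23)| = 25 + 1 = 26.
Hasse bound: |26 − (23+1)| = |2| = 2 ≤ 2√23 ≈ 9.5917 ✓.


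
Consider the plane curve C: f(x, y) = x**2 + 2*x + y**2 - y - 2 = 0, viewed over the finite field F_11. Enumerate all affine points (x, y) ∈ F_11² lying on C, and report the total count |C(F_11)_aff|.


Affine F_11-points: {(0, 2), (0, 10), (3, 5), (3, 7), (4, 0), (4, 1), (5, 0), (5, 1), (6, 5), (6, 7), (9, 2), (9, 10)}; count = 12.

For each of the 121 pairs (x, y) ∈ F_11², evaluate f(x, y) mod 11. Record the zeros.
  x = 0: [0↦9, 1↦9, 2↦0, 3↦4, 4↦10, 5↦7, 6↦6, 7↦7, 8↦10, 9↦4, 10↦0]  zeros at y ∈ {2, 10}
  x = 1: [0↦1, 1↦1, 2↦3, 3↦7, 4↦2, 5↦10, 6↦9, 7↦10, 8↦2, 9↦7, 10↦3]  zeros at y ∈ ∅
  x = 2: [0↦6, 1↦6, 2↦8, 3↦1, 4↦7, 5↦4, 6↦3, 7↦4, 8↦7, 9↦1, 10↦8]  zeros at y ∈ ∅
  x = 3: [0↦2, 1↦2, 2↦4, 3↦8, 4↦3, 5↦0, 6↦10, 7↦0, 8↦3, 9↦8, 10↦4]  zeros at y ∈ {5, 7}
  x = 4: [0↦0, 1↦0, 2↦2, 3↦6, 4↦1, 5↦9, 6↦8, 7↦9, 8↦1, 9↦6, 10↦2]  zeros at y ∈ {0, 1}
  x = 5: [0↦0, 1↦0, 2↦2, 3↦6, 4↦1, 5↦9, 6↦8, 7↦9, 8↦1, 9↦6, 10↦2]  zeros at y ∈ {0, 1}
  x = 6: [0↦2, 1↦2, 2↦4, 3↦8, 4↦3, 5↦0, 6↦10, 7↦0, 8↦3, 9↦8, 10↦4]  zeros at y ∈ {5, 7}
  x = 7: [0↦6, 1↦6, 2↦8, 3↦1, 4↦7, 5↦4, 6↦3, 7↦4, 8↦7, 9↦1, 10↦8]  zeros at y ∈ ∅
  x = 8: [0↦1, 1↦1, 2↦3, 3↦7, 4↦2, 5↦10, 6↦9, 7↦10, 8↦2, 9↦7, 10↦3]  zeros at y ∈ ∅
  x = 9: [0↦9, 1↦9, 2↦0, 3↦4, 4↦10, 5↦7, 6↦6, 7↦7, 8↦10, 9↦4, 10↦0]  zeros at y ∈ {2, 10}
  x = 10: [0↦8, 1↦8, 2↦10, 3↦3, 4↦9, 5↦6, 6↦5, 7↦6, 8↦9, 9↦3, 10↦10]  zeros at y ∈ ∅
Collecting zeros: affine points = {(0, 2), (0, 10), (3, 5), (3, 7), (4, 0), (4, 1), (5, 0), (5, 1), (6, 5), (6, 7), (9, 2), (9, 10)}.
Total count |C(F_11)_aff| = 12.


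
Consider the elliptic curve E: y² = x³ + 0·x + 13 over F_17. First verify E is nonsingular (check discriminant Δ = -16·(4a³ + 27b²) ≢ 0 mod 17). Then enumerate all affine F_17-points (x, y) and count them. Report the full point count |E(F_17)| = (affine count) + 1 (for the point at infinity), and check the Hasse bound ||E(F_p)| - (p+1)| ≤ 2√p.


Affine points = {(0, 8), (0, 9), (2, 2), (2, 15), (4, 3), (4, 14), (5, 6), (5, 11), (6, 5), (6, 12), (7, 4), (7, 13), (8, 7), (8, 10), (11, 1), (11, 16), (13, 0)}; affine count = 17; |E(F_17)| = 18.

Discriminant check: Δ ∝ 4a³ + 27b² = 4·0³ + 27·13² = 4·0 + 27·169 ≡ 7 (mod 17). Nonzero ⇒ E is nonsingular.
For each x ∈ F_17, compute rhs = x³ + 0·x + 13 mod 17, then count y ∈ F_17 with y² ≡ rhs.
  x = 0: rhs = 13, matching y values: 8, 9 (2 points).
  x = 1: rhs = 14, matching y values: none (0 points).
  x = 2: rhs = 4, matching y values: 2, 15 (2 points).
  x = 3: rhs = 6, matching y values: none (0 points).
  x = 4: rhs = 9, matching y values: 3, 14 (2 points).
  x = 5: rhs = 2, matching y values: 6, 11 (2 points).
  x = 6: rhs = 8, matching y values: 5, 12 (2 points).
  x = 7: rhs = 16, matching y values: 4, 13 (2 points).
  x = 8: rhs = 15, matching y values: 7, 10 (2 points).
  x = 9: rhs = 11, matching y values: none (0 points).
  x = 10: rhs = 10, matching y values: none (0 points).
  x = 11: rhs = 1, matching y values: 1, 16 (2 points).
  x = 12: rhs = 7, matching y values: none (0 points).
  x = 13: rhs = 0, matching y values: 0 (1 points).
  x = 14: rhs = 3, matching y values: none (0 points).
  x = 15: rhs = 5, matching y values: none (0 points).
  x = 16: rhs = 12, matching y values: none (0 points).
Total affine count: 17.
Full point count |E(F_17)| = 17 + 1 = 18.
Hasse bound: |18 − (17+1)| = |0| = 0 ≤ 2√17 ≈ 8.2462 ✓.


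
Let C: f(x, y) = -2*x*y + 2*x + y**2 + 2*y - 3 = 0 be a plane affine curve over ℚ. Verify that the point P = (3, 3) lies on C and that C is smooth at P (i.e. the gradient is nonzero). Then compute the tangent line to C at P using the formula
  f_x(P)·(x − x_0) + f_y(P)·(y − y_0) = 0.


Tangent line at P: -4*x + 2*y + 6 = 0.

Step 1: f(3, 3) = 0, so P lies on C.
Step 2: partial derivatives
  f_x(x, y) = 2 - 2*y, f_y(x, y) = -2*x + 2*y + 2.
  f_x(P) = -4, f_y(P) = 2 (gradient nonzero, so P is smooth).
Step 3: tangent line at P: -4·(x − 3) + 2·(y − 3) = 0.
Expanding: -4*x + 2*y + 6 = 0.


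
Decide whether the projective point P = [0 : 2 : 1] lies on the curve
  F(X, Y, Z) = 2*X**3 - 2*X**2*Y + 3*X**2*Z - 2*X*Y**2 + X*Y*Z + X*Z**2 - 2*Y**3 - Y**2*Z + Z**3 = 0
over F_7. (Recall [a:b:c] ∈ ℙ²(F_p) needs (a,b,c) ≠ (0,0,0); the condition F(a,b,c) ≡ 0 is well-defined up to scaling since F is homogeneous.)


F(0,2,1) ≡ 2 (mod 7); P is NOT on the curve.

Evaluate F(0, 2, 1) term-by-term (mod 7).
  2*X**3 ↦ 2·0·1·1 = 0
  -2*X**2*Y ↦ -2·0·2·1 = 0
  3*X**2*Z ↦ 3·0·1·1 = 0
  -2*X*Y**2 ↦ -2·0·4·1 = 0
  X*Y*Z ↦ 1·0·2·1 = 0
  X*Z**2 ↦ 1·0·1·1 = 0
  -2*Y**3 ↦ -2·1·8·1 = -16
  -Y**2*Z ↦ -1·1·4·1 = -4
  Z**3 ↦ 1·1·1·1 = 1
Sum: F(0, 2, 1) = (0) + (0) + (0) + (0) + (0) + (0) + (-16) + (-4) + (1) = -19.
Reducing mod 7: -19 ≡ 2 (mod 7).
Since F(a, b, c) ≡ 2 ≠ 0 (mod 7), P does NOT lie on the curve.


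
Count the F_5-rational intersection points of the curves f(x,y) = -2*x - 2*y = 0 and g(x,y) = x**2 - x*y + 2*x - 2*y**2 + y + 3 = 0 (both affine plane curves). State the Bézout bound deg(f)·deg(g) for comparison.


Common zeros: {(2, 3)}; count = 1; Bézout bound = 2.

deg(f) = 1, deg(g) = 2, so Bézout bound = 2.
Scan x ∈ F_5. For each x, list the y ∈ F_5 with f(x, y) ≡ 0 and those with g(x, y) ≡ 0 (mod 5); the common zeros in that column are the intersection.
  x = 0: f ≡ 0 at y ∈ {0}; g ≡ 0 at y ∈ {4}; common: ∅.
  x = 1: f ≡ 0 at y ∈ {4}; g ≡ 0 at y ∈ ∅; common: ∅.
  x = 2: f ≡ 0 at y ∈ {3}; g ≡ 0 at y ∈ {3, 4}; common: {3}.
  x = 3: f ≡ 0 at y ∈ {2}; g ≡ 0 at y ∈ ∅; common: ∅.
  x = 4: f ≡ 0 at y ∈ {1}; g ≡ 0 at y ∈ {3}; common: ∅.
Collecting: common zeros = {(2, 3)}, so the count is 1.
Comparison with the Bézout bound: 1 ≤ 2 = deg(f)·deg(g), as expected for curves with no common component (the affine F_5-count falls short of the bound because intersections may lie at infinity, over extension fields, or carry multiplicity).


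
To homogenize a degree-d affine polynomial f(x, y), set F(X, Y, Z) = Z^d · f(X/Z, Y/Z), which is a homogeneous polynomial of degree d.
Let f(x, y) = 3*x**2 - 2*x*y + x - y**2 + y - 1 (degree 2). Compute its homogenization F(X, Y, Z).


F(X, Y, Z) = 3*X**2 - 2*X*Y + X*Z - Y**2 + Y*Z - Z**2

deg(f) = 2.
Substitute x = X/Z, y = Y/Z into f, then multiply by Z^2.
  monomial 3·x^2·y^0 ↦ 3·X^2·Y^0·Z^0.
  monomial -2·x^1·y^1 ↦ -2·X^1·Y^1·Z^0.
  monomial 1·x^1·y^0 ↦ 1·X^1·Y^0·Z^1.
  monomial -1·x^0·y^2 ↦ -1·X^0·Y^2·Z^0.
  monomial 1·x^0·y^1 ↦ 1·X^0·Y^1·Z^1.
  monomial -1·x^0·y^0 ↦ -1·X^0·Y^0·Z^2.
Collecting: F(X, Y, Z) = 3*X**2 - 2*X*Y + X*Z - Y**2 + Y*Z - Z**2.


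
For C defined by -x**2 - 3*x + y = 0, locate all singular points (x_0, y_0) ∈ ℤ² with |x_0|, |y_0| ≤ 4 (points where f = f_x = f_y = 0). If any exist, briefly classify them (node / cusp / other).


No singular points in the scanned grid; C is smooth there.

Compute partial derivatives:
  f_x = -2*x - 3.
  f_y = 1.
f_y = 1 is a nonzero constant, so f_y never vanishes: no point (x, y) can satisfy f = f_x = f_y = 0. In particular no (x, y) ∈ {−4, ..., 4}² is singular; the curve is smooth.


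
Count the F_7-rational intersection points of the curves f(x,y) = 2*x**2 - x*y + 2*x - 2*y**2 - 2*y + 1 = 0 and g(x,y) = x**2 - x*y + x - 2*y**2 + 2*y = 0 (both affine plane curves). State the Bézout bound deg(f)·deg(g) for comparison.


Common zeros: ∅; count = 0; Bézout bound = 4.

deg(f) = 2, deg(g) = 2, so Bézout bound = 4.
Scan x ∈ F_7. For each x, list the y ∈ F_7 with f(x, y) ≡ 0 and those with g(x, y) ≡ 0 (mod 7); the common zeros in that column are the intersection.
  x = 0: f ≡ 0 at y ∈ ∅; g ≡ 0 at y ∈ {0, 1}; common: ∅.
  x = 1: f ≡ 0 at y ∈ {1}; g ≡ 0 at y ∈ ∅; common: ∅.
  x = 2: f ≡ 0 at y ∈ {1, 4}; g ≡ 0 at y ∈ ∅; common: ∅.
  x = 3: f ≡ 0 at y ∈ {2, 6}; g ≡ 0 at y ∈ ∅; common: ∅.
  x = 4: f ≡ 0 at y ∈ {2}; g ≡ 0 at y ∈ ∅; common: ∅.
  x = 5: f ≡ 0 at y ∈ ∅; g ≡ 0 at y ∈ {4, 5}; common: ∅.
  x = 6: f ≡ 0 at y ∈ {4, 6}; g ≡ 0 at y ∈ {0, 5}; common: ∅.
Collecting: common zeros = ∅, so the count is 0.
Comparison with the Bézout bound: 0 ≤ 4 = deg(f)·deg(g), as expected for curves with no common component (the affine F_7-count falls short of the bound because intersections may lie at infinity, over extension fields, or carry multiplicity).


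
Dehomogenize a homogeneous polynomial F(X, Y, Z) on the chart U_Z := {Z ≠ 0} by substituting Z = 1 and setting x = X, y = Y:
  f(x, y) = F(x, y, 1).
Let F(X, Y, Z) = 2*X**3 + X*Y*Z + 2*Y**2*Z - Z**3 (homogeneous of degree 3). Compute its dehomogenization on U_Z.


f(x, y) = 2*x**3 + x*y + 2*y**2 - 1

On U_Z we set Z = 1. Each monomial c·X^i·Y^j·Z^k in F becomes c·x^i·y^j·1^k = c·x^i·y^j.
Substituting Z = 1: F(X, Y, 1) = 2*x**3 + x*y + 2*y**2 - 1.
Note: deg(f) ≤ deg(F) = 3; strict inequality happens when F is divisible by Z (lost terms).


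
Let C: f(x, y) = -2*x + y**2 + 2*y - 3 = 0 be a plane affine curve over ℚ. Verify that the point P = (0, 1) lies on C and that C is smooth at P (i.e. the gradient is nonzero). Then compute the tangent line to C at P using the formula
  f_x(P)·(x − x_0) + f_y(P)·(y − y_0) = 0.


Tangent line at P: -2*x + 4*y - 4 = 0.

Step 1: f(0, 1) = 0, so P lies on C.
Step 2: partial derivatives
  f_x(x, y) = -2, f_y(x, y) = 2*y + 2.
  f_x(P) = -2, f_y(P) = 4 (gradient nonzero, so P is smooth).
Step 3: tangent line at P: -2·(x − 0) + 4·(y − 1) = 0.
Expanding: -2*x + 4*y - 4 = 0.


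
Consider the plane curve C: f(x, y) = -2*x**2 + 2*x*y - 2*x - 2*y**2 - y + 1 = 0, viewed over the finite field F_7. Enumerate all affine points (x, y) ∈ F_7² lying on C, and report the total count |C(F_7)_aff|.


Affine F_7-points: {(0, 4), (0, 6), (3, 2), (3, 4), (5, 2), (5, 6)}; count = 6.

For each of the 49 pairs (x, y) ∈ F_7², evaluate f(x, y) mod 7. Record the zeros.
  x = 0: [0↦1, 1↦5, 2↦5, 3↦1, 4↦0, 5↦2, 6↦0]  zeros at y ∈ {4, 6}
  x = 1: [0↦4, 1↦3, 2↦5, 3↦3, 4↦4, 5↦1, 6↦1]  zeros at y ∈ ∅
  x = 2: [0↦3, 1↦4, 2↦1, 3↦1, 4↦4, 5↦3, 6↦5]  zeros at y ∈ ∅
  x = 3: [0↦5, 1↦1, 2↦0, 3↦2, 4↦0, 5↦1, 6↦5]  zeros at y ∈ {2, 4}
  x = 4: [0↦3, 1↦1, 2↦2, 3↦6, 4↦6, 5↦2, 6↦1]  zeros at y ∈ ∅
  x = 5: [0↦4, 1↦4, 2↦0, 3↦6, 4↦1, 5↦6, 6↦0]  zeros at y ∈ {2, 6}
  x = 6: [0↦1, 1↦3, 2↦1, 3↦2, 4↦6, 5↦6, 6↦2]  zeros at y ∈ ∅
Collecting zeros: affine points = {(0, 4), (0, 6), (3, 2), (3, 4), (5, 2), (5, 6)}.
Total count |C(F_7)_aff| = 6.


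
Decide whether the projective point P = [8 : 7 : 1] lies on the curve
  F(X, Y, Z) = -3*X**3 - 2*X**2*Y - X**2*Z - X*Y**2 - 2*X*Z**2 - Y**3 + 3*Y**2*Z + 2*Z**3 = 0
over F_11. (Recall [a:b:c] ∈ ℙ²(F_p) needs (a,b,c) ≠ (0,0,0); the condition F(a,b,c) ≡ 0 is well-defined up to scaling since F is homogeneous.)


F(8,7,1) ≡ 4 (mod 11); P is NOT on the curve.

Evaluate F(8, 7, 1) term-by-term (mod 11).
  -3*X**3 ↦ -3·512·1·1 = -1536
  -2*X**2*Y ↦ -2·64·7·1 = -896
  -X**2*Z ↦ -1·64·1·1 = -64
  -X*Y**2 ↦ -1·8·49·1 = -392
  -2*X*Z**2 ↦ -2·8·1·1 = -16
  -Y**3 ↦ -1·1·343·1 = -343
  3*Y**2*Z ↦ 3·1·49·1 = 147
  2*Z**3 ↦ 2·1·1·1 = 2
Sum: F(8, 7, 1) = (-1536) + (-896) + (-64) + (-392) + (-16) + (-343) + (147) + (2) = -3098.
Reducing mod 11: -3098 ≡ 4 (mod 11).
Since F(a, b, c) ≡ 4 ≠ 0 (mod 11), P does NOT lie on the curve.


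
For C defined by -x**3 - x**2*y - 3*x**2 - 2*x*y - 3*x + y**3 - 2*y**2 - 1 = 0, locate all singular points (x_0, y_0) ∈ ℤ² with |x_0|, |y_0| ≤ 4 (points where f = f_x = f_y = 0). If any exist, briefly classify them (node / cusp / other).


Singular points: {(-1, 1)}; classification: node.

Compute partial derivatives:
  f_x = -3*x**2 - 2*x*y - 6*x - 2*y - 3.
  f_y = -x**2 - 2*x + 3*y**2 - 4*y.
Scan x_0 ∈ {−4, ..., 4}. For each x_0, f_y(x_0, y) is a polynomial in y; find its integer roots y ∈ {−4, ..., 4}, then test f_x and f at those candidates.
  x = -4: f_y(-4, y) = 3*y**2 - 4*y - 8; no integer root y with |y| ≤ 4.
  x = -3: f_y(-3, y) = 3*y**2 - 4*y - 3; no integer root y with |y| ≤ 4.
  x = -2: f_y(-2, y) = 3*y**2 - 4*y; vanishes at y ∈ {0}. (-2, 0): f_x = -3 ≠ 0.
  x = -1: f_y(-1, y) = 3*y**2 - 4*y + 1; vanishes at y ∈ {1}. (-1, 1): f_x = 0, f = 0 — SINGULAR.
  x = 0: f_y(0, y) = 3*y**2 - 4*y; vanishes at y ∈ {0}. (0, 0): f_x = -3 ≠ 0.
  x = 1: f_y(1, y) = 3*y**2 - 4*y - 3; no integer root y with |y| ≤ 4.
  x = 2: f_y(2, y) = 3*y**2 - 4*y - 8; no integer root y with |y| ≤ 4.
  x = 3: f_y(3, y) = 3*y**2 - 4*y - 15; vanishes at y ∈ {3}. (3, 3): f_x = -72 ≠ 0.
  x = 4: f_y(4, y) = 3*y**2 - 4*y - 24; no integer root y with |y| ≤ 4.
Only singular point on the grid: (-1, 1).
Classify: substitute x = -1 + u, y = 1 + v and expand: f = -u**3 - u**2*v - u**2 + v**3 + v**2.
No constant or linear terms (consistent with a singular point). Quadratic part: -u**2 + v**2. Cubic part: -u**3 - u**2*v + v**3.
The quadratic part v**2 - u**2 = (v − u)(v + u) splits into two distinct linear factors, so there are two distinct tangent lines y − 1 = ±(x − -1) — this is a node (ordinary double point).
Classification: node.


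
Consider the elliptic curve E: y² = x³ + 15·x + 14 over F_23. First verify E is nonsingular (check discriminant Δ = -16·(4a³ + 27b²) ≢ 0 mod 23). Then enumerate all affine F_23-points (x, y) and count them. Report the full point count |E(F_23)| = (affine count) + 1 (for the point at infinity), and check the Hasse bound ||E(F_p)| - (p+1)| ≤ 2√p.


Affine points = {(2, 11), (2, 12), (4, 0), (7, 5), (7, 18), (8, 5), (8, 18), (9, 2), (9, 21), (12, 6), (12, 17), (14, 1), (14, 22), (15, 7), (15, 16), (16, 7), (16, 16)}; affine count = 17; |E(F_23)| = 18.

Discriminant check: Δ ∝ 4a³ + 27b² = 4·15³ + 27·14² = 4·3375 + 27·196 ≡ 1 (mod 23). Nonzero ⇒ E is nonsingular.
For each x ∈ F_23, compute rhs = x³ + 15·x + 14 mod 23, then count y ∈ F_23 with y² ≡ rhs.
  x = 0: rhs = 14, matching y values: none (0 points).
  x = 1: rhs = 7, matching y values: none (0 points).
  x = 2: rhs = 6, matching y values: 11, 12 (2 points).
  x = 3: rhs = 17, matching y values: none (0 points).
  x = 4: rhs = 0, matching y values: 0 (1 points).
  x = 5: rhs = 7, matching y values: none (0 points).
  x = 6: rhs = 21, matching y values: none (0 points).
  x = 7: rhs = 2, matching y values: 5, 18 (2 points).
  x = 8: rhs = 2, matching y values: 5, 18 (2 points).
  x = 9: rhs = 4, matching y values: 2, 21 (2 points).
  x = 10: rhs = 14, matching y values: none (0 points).
  x = 11: rhs = 15, matching y values: none (0 points).
  x = 12: rhs = 13, matching y values: 6, 17 (2 points).
  x = 13: rhs = 14, matching y values: none (0 points).
  x = 14: rhs = 1, matching y values: 1, 22 (2 points).
  x = 15: rhs = 3, matching y values: 7, 16 (2 points).
  x = 16: rhs = 3, matching y values: 7, 16 (2 points).
  x = 17: rhs = 7, matching y values: none (0 points).
  x = 18: rhs = 21, matching y values: none (0 points).
  x = 19: rhs = 5, matching y values: none (0 points).
  x = 20: rhs = 11, matching y values: none (0 points).
  x = 21: rhs = 22, matching y values: none (0 points).
  x = 22: rhs = 21, matching y values: none (0 points).
Total affine count: 17.
Full point count |E(F_23)| = 17 + 1 = 18.
Hasse bound: |18 − (23+1)| = |-6| = 6 ≤ 2√23 ≈ 9.5917 ✓.


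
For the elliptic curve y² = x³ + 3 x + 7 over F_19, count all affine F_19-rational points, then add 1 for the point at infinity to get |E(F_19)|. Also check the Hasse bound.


Affine points = {(0, 8), (0, 11), (1, 7), (1, 12), (3, 9), (3, 10), (4, 8), (4, 11), (8, 7), (8, 12), (10, 7), (10, 12), (12, 2), (12, 17), (13, 1), (13, 18), (14, 0), (15, 8), (15, 11), (16, 3), (16, 16)}; affine count = 21; |E(F_19)| = 22.

Discriminant check: Δ ∝ 4a³ + 27b² = 4·3³ + 27·7² = 4·27 + 27·49 ≡ 6 (mod 19). Nonzero ⇒ E is nonsingular.
For each x ∈ F_19, compute rhs = x³ + 3·x + 7 mod 19, then count y ∈ F_19 with y² ≡ rhs.
  x = 0: rhs = 7, matching y values: 8, 11 (2 points).
  x = 1: rhs = 11, matching y values: 7, 12 (2 points).
  x = 2: rhs = 2, matching y values: none (0 points).
  x = 3: rhs = 5, matching y values: 9, 10 (2 points).
  x = 4: rhs = 7, matching y values: 8, 11 (2 points).
  x = 5: rhs = 14, matching y values: none (0 points).
  x = 6: rhs = 13, matching y values: none (0 points).
  x = 7: rhs = 10, matching y values: none (0 points).
  x = 8: rhs = 11, matching y values: 7, 12 (2 points).
  x = 9: rhs = 3, matching y values: none (0 points).
  x = 10: rhs = 11, matching y values: 7, 12 (2 points).
  x = 11: rhs = 3, matching y values: none (0 points).
  x = 12: rhs = 4, matching y values: 2, 17 (2 points).
  x = 13: rhs = 1, matching y values: 1, 18 (2 points).
  x = 14: rhs = 0, matching y values: 0 (1 points).
  x = 15: rhs = 7, matching y values: 8, 11 (2 points).
  x = 16: rhs = 9, matching y values: 3, 16 (2 points).
  x = 17: rhs = 12, matching y values: none (0 points).
  x = 18: rhs = 3, matching y values: none (0 points).
Total affine count: 21.
Full point count |E(F_19)| = 21 + 1 = 22.
Hasse bound: |22 − (19+1)| = |2| = 2 ≤ 2√19 ≈ 8.7178 ✓.


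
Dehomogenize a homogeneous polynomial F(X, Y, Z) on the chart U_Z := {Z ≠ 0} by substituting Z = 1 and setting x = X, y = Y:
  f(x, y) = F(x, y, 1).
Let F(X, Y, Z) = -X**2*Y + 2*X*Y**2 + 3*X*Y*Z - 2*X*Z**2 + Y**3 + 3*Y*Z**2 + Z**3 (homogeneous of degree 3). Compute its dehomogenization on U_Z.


f(x, y) = -x**2*y + 2*x*y**2 + 3*x*y - 2*x + y**3 + 3*y + 1

On U_Z we set Z = 1. Each monomial c·X^i·Y^j·Z^k in F becomes c·x^i·y^j·1^k = c·x^i·y^j.
Substituting Z = 1: F(X, Y, 1) = -x**2*y + 2*x*y**2 + 3*x*y - 2*x + y**3 + 3*y + 1.
Note: deg(f) ≤ deg(F) = 3; strict inequality happens when F is divisible by Z (lost terms).


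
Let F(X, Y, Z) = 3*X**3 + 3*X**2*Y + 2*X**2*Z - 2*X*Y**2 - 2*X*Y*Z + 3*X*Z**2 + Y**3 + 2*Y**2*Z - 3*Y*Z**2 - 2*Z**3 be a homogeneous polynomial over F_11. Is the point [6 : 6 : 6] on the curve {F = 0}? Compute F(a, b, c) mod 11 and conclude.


F(6,6,6) ≡ 2 (mod 11); P is NOT on the curve.

Evaluate F(6, 6, 6) term-by-term (mod 11).
  3*X**3 ↦ 3·216·1·1 = 648
  3*X**2*Y ↦ 3·36·6·1 = 648
  2*X**2*Z ↦ 2·36·1·6 = 432
  -2*X*Y**2 ↦ -2·6·36·1 = -432
  -2*X*Y*Z ↦ -2·6·6·6 = -432
  3*X*Z**2 ↦ 3·6·1·36 = 648
  Y**3 ↦ 1·1·216·1 = 216
  2*Y**2*Z ↦ 2·1·36·6 = 432
  -3*Y*Z**2 ↦ -3·1·6·36 = -648
  -2*Z**3 ↦ -2·1·1·216 = -432
Sum: F(6, 6, 6) = (648) + (648) + (432) + (-432) + (-432) + (648) + (216) + (432) + (-648) + (-432) = 1080.
Reducing mod 11: 1080 ≡ 2 (mod 11).
Since F(a, b, c) ≡ 2 ≠ 0 (mod 11), P does NOT lie on the curve.


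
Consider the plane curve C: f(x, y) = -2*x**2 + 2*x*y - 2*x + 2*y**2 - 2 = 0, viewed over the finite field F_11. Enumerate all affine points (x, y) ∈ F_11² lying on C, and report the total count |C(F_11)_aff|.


Affine F_11-points: {(0, 1), (0, 10), (4, 3), (4, 4), (8, 6), (8, 8), (9, 3), (9, 10), (10, 4), (10, 8)}; count = 10.

For each of the 121 pairs (x, y) ∈ F_11², evaluate f(x, y) mod 11. Record the zeros.
  x = 0: [0↦9, 1↦0, 2↦6, 3↦5, 4↦8, 5↦4, 6↦4, 7↦8, 8↦5, 9↦6, 10↦0]  zeros at y ∈ {1, 10}
  x = 1: [0↦5, 1↦9, 2↦6, 3↦7, 4↦1, 5↦10, 6↦1, 7↦7, 8↦6, 9↦9, 10↦5]  zeros at y ∈ ∅
  x = 2: [0↦8, 1↦3, 2↦2, 3↦5, 4↦1, 5↦1, 6↦5, 7↦2, 8↦3, 9↦8, 10↦6]  zeros at y ∈ ∅
  x = 3: [0↦7, 1↦4, 2↦5, 3↦10, 4↦8, 5↦10, 6↦5, 7↦4, 8↦7, 9↦3, 10↦3]  zeros at y ∈ ∅
  x = 4: [0↦2, 1↦1, 2↦4, 3↦0, 4↦0, 5↦4, 6↦1, 7↦2, 8↦7, 9↦5, 10↦7]  zeros at y ∈ {3, 4}
  x = 5: [0↦4, 1↦5, 2↦10, 3↦8, 4↦10, 5↦5, 6↦4, 7↦7, 8↦3, 9↦3, 10↦7]  zeros at y ∈ ∅
  x = 6: [0↦2, 1↦5, 2↦1, 3↦1, 4↦5, 5↦2, 6↦3, 7↦8, 8↦6, 9↦8, 10↦3]  zeros at y ∈ ∅
  x = 7: [0↦7, 1↦1, 2↦10, 3↦1, 4↦7, 5↦6, 6↦9, 7↦5, 8↦5, 9↦9, 10↦6]  zeros at y ∈ ∅
  x = 8: [0↦8, 1↦4, 2↦4, 3↦8, 4↦5, 5↦6, 6↦0, 7↦9, 8↦0, 9↦6, 10↦5]  zeros at y ∈ {6, 8}
  x = 9: [0↦5, 1↦3, 2↦5, 3↦0, 4↦10, 5↦2, 6↦9, 7↦9, 8↦2, 9↦10, 10↦0]  zeros at y ∈ {3, 10}
  x = 10: [0↦9, 1↦9, 2↦2, 3↦10, 4↦0, 5↦5, 6↦3, 7↦5, 8↦0, 9↦10, 10↦2]  zeros at y ∈ {4, 8}
Collecting zeros: affine points = {(0, 1), (0, 10), (4, 3), (4, 4), (8, 6), (8, 8), (9, 3), (9, 10), (10, 4), (10, 8)}.
Total count |C(F_11)_aff| = 10.


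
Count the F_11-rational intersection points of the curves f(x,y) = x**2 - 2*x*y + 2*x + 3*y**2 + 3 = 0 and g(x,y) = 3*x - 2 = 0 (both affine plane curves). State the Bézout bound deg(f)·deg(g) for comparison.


Common zeros: ∅; count = 0; Bézout bound = 2.

deg(f) = 2, deg(g) = 1, so Bézout bound = 2.
Scan x ∈ F_11. For each x, list the y ∈ F_11 with f(x, y) ≡ 0 and those with g(x, y) ≡ 0 (mod 11); the common zeros in that column are the intersection.
  x = 0: f ≡ 0 at y ∈ ∅; g ≡ 0 at y ∈ ∅; common: ∅.
  x = 1: f ≡ 0 at y ∈ {9, 10}; g ≡ 0 at y ∈ ∅; common: ∅.
  x = 2: f ≡ 0 at y ∈ {0, 5}; g ≡ 0 at y ∈ ∅; common: ∅.
  x = 3: f ≡ 0 at y ∈ ∅; g ≡ 0 at y ∈ ∅; common: ∅.
  x = 4: f ≡ 0 at y ∈ {1, 9}; g ≡ 0 at y ∈ ∅; common: ∅.
  x = 5: f ≡ 0 at y ∈ ∅; g ≡ 0 at y ∈ ∅; common: ∅.
  x = 6: f ≡ 0 at y ∈ {5, 10}; g ≡ 0 at y ∈ ∅; common: ∅.
  x = 7: f ≡ 0 at y ∈ {0, 1}; g ≡ 0 at y ∈ ∅; common: ∅.
  x = 8: f ≡ 0 at y ∈ ∅; g ≡ 0 at y ∈ {0, 1, 2, 3, 4, 5, 6, 7, 8, 9, 10}; common: ∅.
  x = 9: f ≡ 0 at y ∈ ∅; g ≡ 0 at y ∈ ∅; common: ∅.
  x = 10: f ≡ 0 at y ∈ ∅; g ≡ 0 at y ∈ ∅; common: ∅.
Collecting: common zeros = ∅, so the count is 0.
Comparison with the Bézout bound: 0 ≤ 2 = deg(f)·deg(g), as expected for curves with no common component (the affine F_11-count falls short of the bound because intersections may lie at infinity, over extension fields, or carry multiplicity).
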